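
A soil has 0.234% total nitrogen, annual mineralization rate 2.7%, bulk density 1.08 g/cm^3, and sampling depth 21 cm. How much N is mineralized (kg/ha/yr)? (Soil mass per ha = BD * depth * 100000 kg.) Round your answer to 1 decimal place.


Step 1: Soil mass per ha = BD * depth * 100000 = 1.08 * 21 * 100000 = 2268000 kg
Step 2: Total N pool = soil mass * N%/100 = 2268000 * 0.234/100 = 5307.12 kg/ha
Step 3: N mineralized = N pool * rate%/100 = 5307.12 * 2.7/100 = 143.3 kg/ha/yr

143.3


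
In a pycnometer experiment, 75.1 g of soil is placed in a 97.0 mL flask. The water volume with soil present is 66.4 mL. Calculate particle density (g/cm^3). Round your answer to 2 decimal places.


Step 1: Volume of solids = flask volume - water volume with soil
Step 2: V_solids = 97.0 - 66.4 = 30.6 mL
Step 3: Particle density = mass / V_solids = 75.1 / 30.6 = 2.45 g/cm^3

2.45


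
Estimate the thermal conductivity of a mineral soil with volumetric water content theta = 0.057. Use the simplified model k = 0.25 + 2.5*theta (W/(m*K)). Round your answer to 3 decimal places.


Step 1: k = 0.25 + 2.5 * theta
Step 2: k = 0.25 + 2.5 * 0.057
Step 3: k = 0.25 + 0.143
Step 4: k = 0.393 W/(m*K)

0.393


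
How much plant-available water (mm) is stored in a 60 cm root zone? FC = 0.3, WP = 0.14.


Step 1: Available water = (FC - WP) * depth * 10
Step 2: AW = (0.3 - 0.14) * 60 * 10
Step 3: AW = 0.16 * 60 * 10
Step 4: AW = 96.0 mm

96.0


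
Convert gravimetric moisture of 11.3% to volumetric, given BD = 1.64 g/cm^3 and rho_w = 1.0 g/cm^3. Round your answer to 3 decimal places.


Step 1: theta = (w / 100) * BD / rho_w
Step 2: theta = (11.3 / 100) * 1.64 / 1.0
Step 3: theta = 0.113 * 1.64
Step 4: theta = 0.185

0.185


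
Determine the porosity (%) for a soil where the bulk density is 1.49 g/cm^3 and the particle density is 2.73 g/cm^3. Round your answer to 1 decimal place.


Step 1: Formula: n = 100 * (1 - BD / PD)
Step 2: n = 100 * (1 - 1.49 / 2.73)
Step 3: n = 100 * (1 - 0.54579)
Step 4: n = 45.4%

45.4


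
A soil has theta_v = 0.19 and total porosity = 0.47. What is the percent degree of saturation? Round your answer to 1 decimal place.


Step 1: S = 100 * theta_v / n
Step 2: S = 100 * 0.19 / 0.47
Step 3: S = 40.4%

40.4


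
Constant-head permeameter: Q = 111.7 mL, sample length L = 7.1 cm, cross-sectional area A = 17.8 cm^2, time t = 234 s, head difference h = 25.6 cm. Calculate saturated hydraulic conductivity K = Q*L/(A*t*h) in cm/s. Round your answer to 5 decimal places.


Step 1: K = Q * L / (A * t * h)
Step 2: Numerator = 111.7 * 7.1 = 793.07
Step 3: Denominator = 17.8 * 234 * 25.6 = 106629.12
Step 4: K = 793.07 / 106629.12 = 0.00744 cm/s

0.00744


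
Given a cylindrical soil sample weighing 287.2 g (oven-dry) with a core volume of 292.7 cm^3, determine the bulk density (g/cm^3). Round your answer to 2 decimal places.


Step 1: Identify the formula: BD = dry mass / volume
Step 2: Substitute values: BD = 287.2 / 292.7
Step 3: BD = 0.98 g/cm^3

0.98


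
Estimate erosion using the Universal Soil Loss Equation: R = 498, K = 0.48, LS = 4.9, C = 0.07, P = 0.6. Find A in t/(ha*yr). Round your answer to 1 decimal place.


Step 1: A = R * K * LS * C * P
Step 2: R * K = 498 * 0.48 = 239.04
Step 3: (R*K) * LS = 239.04 * 4.9 = 1171.296
Step 4: * C * P = 1171.296 * 0.07 * 0.6 = 49.2
Step 5: A = 49.2 t/(ha*yr)

49.2


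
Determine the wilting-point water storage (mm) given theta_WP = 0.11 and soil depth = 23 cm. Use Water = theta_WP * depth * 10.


Step 1: Water (mm) = theta_WP * depth * 10
Step 2: Water = 0.11 * 23 * 10
Step 3: Water = 25.3 mm

25.3


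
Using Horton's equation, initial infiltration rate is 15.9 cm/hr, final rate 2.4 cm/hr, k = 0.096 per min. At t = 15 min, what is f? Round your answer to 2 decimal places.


Step 1: f = fc + (f0 - fc) * exp(-k * t)
Step 2: exp(-0.096 * 15) = 0.236928
Step 3: f = 2.4 + (15.9 - 2.4) * 0.236928
Step 4: f = 2.4 + 13.5 * 0.236928
Step 5: f = 5.6 cm/hr

5.6


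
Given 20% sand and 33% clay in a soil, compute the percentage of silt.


Step 1: sand + silt + clay = 100%
Step 2: silt = 100 - sand - clay
Step 3: silt = 100 - 20 - 33
Step 4: silt = 47%

47


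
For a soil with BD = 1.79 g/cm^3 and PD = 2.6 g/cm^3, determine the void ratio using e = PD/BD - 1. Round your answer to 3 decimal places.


Step 1: e = PD / BD - 1
Step 2: e = 2.6 / 1.79 - 1
Step 3: e = 1.45251 - 1
Step 4: e = 0.453

0.453


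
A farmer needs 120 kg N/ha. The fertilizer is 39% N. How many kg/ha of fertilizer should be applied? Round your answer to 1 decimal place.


Step 1: Fertilizer rate = target N / (N content / 100)
Step 2: Rate = 120 / (39 / 100)
Step 3: Rate = 120 / 0.39
Step 4: Rate = 307.7 kg/ha

307.7


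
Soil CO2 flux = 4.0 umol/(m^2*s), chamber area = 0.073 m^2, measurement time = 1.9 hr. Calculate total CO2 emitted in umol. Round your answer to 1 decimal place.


Step 1: Convert time to seconds: 1.9 hr * 3600 = 6840.0 s
Step 2: Total = flux * area * time_s
Step 3: Total = 4.0 * 0.073 * 6840.0
Step 4: Total = 1997.3 umol

1997.3


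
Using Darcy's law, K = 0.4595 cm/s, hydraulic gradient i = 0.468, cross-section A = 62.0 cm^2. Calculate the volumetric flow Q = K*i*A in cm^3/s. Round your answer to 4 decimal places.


Step 1: Apply Darcy's law: Q = K * i * A
Step 2: Q = 0.4595 * 0.468 * 62.0
Step 3: Q = 13.3329 cm^3/s

13.3329


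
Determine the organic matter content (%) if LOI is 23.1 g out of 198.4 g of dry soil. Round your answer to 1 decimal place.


Step 1: OM% = 100 * LOI / sample mass
Step 2: OM = 100 * 23.1 / 198.4
Step 3: OM = 11.6%

11.6


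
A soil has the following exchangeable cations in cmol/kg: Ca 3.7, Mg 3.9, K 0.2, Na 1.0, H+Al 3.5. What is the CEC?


Step 1: CEC = Ca + Mg + K + Na + (H+Al)
Step 2: CEC = 3.7 + 3.9 + 0.2 + 1.0 + 3.5
Step 3: CEC = 12.3 cmol/kg

12.3


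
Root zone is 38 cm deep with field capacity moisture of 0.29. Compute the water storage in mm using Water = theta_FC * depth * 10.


Step 1: Water (mm) = theta_FC * depth (cm) * 10
Step 2: Water = 0.29 * 38 * 10
Step 3: Water = 110.2 mm

110.2


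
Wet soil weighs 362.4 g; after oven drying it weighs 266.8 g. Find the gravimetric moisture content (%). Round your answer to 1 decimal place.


Step 1: Water mass = wet - dry = 362.4 - 266.8 = 95.6 g
Step 2: w = 100 * water mass / dry mass
Step 3: w = 100 * 95.6 / 266.8 = 35.8%

35.8


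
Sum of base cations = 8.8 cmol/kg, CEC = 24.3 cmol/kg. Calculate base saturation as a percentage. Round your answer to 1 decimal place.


Step 1: BS = 100 * (sum of bases) / CEC
Step 2: BS = 100 * 8.8 / 24.3
Step 3: BS = 36.2%

36.2


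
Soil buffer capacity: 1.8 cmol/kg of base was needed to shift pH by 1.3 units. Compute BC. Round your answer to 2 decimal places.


Step 1: BC = change in base / change in pH
Step 2: BC = 1.8 / 1.3
Step 3: BC = 1.38 cmol/(kg*pH unit)

1.38


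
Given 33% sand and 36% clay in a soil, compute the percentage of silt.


Step 1: sand + silt + clay = 100%
Step 2: silt = 100 - sand - clay
Step 3: silt = 100 - 33 - 36
Step 4: silt = 31%

31


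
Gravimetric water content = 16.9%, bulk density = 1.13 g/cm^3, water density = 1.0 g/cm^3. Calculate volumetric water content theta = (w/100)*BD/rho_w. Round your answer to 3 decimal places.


Step 1: theta = (w / 100) * BD / rho_w
Step 2: theta = (16.9 / 100) * 1.13 / 1.0
Step 3: theta = 0.169 * 1.13
Step 4: theta = 0.191

0.191


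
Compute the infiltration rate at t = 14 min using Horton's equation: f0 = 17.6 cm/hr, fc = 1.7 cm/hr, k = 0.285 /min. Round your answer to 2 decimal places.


Step 1: f = fc + (f0 - fc) * exp(-k * t)
Step 2: exp(-0.285 * 14) = 0.0185
Step 3: f = 1.7 + (17.6 - 1.7) * 0.0185
Step 4: f = 1.7 + 15.9 * 0.0185
Step 5: f = 1.99 cm/hr

1.99


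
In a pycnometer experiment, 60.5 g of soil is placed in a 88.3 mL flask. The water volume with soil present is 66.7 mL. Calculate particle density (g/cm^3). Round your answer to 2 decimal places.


Step 1: Volume of solids = flask volume - water volume with soil
Step 2: V_solids = 88.3 - 66.7 = 21.6 mL
Step 3: Particle density = mass / V_solids = 60.5 / 21.6 = 2.8 g/cm^3

2.8


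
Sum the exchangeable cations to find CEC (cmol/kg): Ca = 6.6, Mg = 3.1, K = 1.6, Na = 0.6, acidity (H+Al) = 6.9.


Step 1: CEC = Ca + Mg + K + Na + (H+Al)
Step 2: CEC = 6.6 + 3.1 + 1.6 + 0.6 + 6.9
Step 3: CEC = 18.8 cmol/kg

18.8


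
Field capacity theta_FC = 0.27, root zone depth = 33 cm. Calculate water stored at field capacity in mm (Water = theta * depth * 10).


Step 1: Water (mm) = theta_FC * depth (cm) * 10
Step 2: Water = 0.27 * 33 * 10
Step 3: Water = 89.1 mm

89.1


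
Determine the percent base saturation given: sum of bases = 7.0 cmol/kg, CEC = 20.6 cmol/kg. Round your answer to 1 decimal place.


Step 1: BS = 100 * (sum of bases) / CEC
Step 2: BS = 100 * 7.0 / 20.6
Step 3: BS = 34.0%

34.0


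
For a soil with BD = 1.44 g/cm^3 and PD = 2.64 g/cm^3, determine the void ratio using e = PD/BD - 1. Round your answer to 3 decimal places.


Step 1: e = PD / BD - 1
Step 2: e = 2.64 / 1.44 - 1
Step 3: e = 1.83333 - 1
Step 4: e = 0.833

0.833


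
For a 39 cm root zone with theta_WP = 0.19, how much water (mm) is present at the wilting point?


Step 1: Water (mm) = theta_WP * depth * 10
Step 2: Water = 0.19 * 39 * 10
Step 3: Water = 74.1 mm

74.1


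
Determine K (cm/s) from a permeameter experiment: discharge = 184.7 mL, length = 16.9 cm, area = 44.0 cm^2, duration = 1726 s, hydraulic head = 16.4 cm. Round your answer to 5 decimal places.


Step 1: K = Q * L / (A * t * h)
Step 2: Numerator = 184.7 * 16.9 = 3121.43
Step 3: Denominator = 44.0 * 1726 * 16.4 = 1245481.6
Step 4: K = 3121.43 / 1245481.6 = 0.00251 cm/s

0.00251


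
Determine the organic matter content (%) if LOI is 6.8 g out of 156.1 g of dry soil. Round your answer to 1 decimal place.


Step 1: OM% = 100 * LOI / sample mass
Step 2: OM = 100 * 6.8 / 156.1
Step 3: OM = 4.4%

4.4


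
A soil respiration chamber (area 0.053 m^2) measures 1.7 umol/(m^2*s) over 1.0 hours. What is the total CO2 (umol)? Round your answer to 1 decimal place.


Step 1: Convert time to seconds: 1.0 hr * 3600 = 3600.0 s
Step 2: Total = flux * area * time_s
Step 3: Total = 1.7 * 0.053 * 3600.0
Step 4: Total = 324.4 umol

324.4


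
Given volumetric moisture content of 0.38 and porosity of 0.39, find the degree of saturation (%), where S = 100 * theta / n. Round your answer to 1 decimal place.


Step 1: S = 100 * theta_v / n
Step 2: S = 100 * 0.38 / 0.39
Step 3: S = 97.4%

97.4


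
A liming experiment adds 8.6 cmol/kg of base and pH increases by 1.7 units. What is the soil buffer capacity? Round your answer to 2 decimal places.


Step 1: BC = change in base / change in pH
Step 2: BC = 8.6 / 1.7
Step 3: BC = 5.06 cmol/(kg*pH unit)

5.06


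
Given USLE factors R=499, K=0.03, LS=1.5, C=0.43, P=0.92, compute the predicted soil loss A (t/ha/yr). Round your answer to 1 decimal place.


Step 1: A = R * K * LS * C * P
Step 2: R * K = 499 * 0.03 = 14.97
Step 3: (R*K) * LS = 14.97 * 1.5 = 22.455
Step 4: * C * P = 22.455 * 0.43 * 0.92 = 8.9
Step 5: A = 8.9 t/(ha*yr)

8.9


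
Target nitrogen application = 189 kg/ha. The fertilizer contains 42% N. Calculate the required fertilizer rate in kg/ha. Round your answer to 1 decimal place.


Step 1: Fertilizer rate = target N / (N content / 100)
Step 2: Rate = 189 / (42 / 100)
Step 3: Rate = 189 / 0.42
Step 4: Rate = 450.0 kg/ha

450.0


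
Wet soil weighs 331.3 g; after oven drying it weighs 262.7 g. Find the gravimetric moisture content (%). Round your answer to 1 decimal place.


Step 1: Water mass = wet - dry = 331.3 - 262.7 = 68.6 g
Step 2: w = 100 * water mass / dry mass
Step 3: w = 100 * 68.6 / 262.7 = 26.1%

26.1


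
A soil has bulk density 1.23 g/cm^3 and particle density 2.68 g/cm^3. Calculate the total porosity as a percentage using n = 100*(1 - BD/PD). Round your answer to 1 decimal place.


Step 1: Formula: n = 100 * (1 - BD / PD)
Step 2: n = 100 * (1 - 1.23 / 2.68)
Step 3: n = 100 * (1 - 0.45896)
Step 4: n = 54.1%

54.1


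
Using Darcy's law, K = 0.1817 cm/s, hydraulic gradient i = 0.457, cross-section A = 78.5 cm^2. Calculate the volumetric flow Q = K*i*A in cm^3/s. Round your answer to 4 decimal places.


Step 1: Apply Darcy's law: Q = K * i * A
Step 2: Q = 0.1817 * 0.457 * 78.5
Step 3: Q = 6.5184 cm^3/s

6.5184


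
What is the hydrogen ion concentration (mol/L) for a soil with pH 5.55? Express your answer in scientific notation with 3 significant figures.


Step 1: [H+] = 10^(-pH)
Step 2: [H+] = 10^(-5.55)
Step 3: [H+] = 2.82e-06 mol/L

2.82e-06


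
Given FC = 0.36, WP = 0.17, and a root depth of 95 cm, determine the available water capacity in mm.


Step 1: Available water = (FC - WP) * depth * 10
Step 2: AW = (0.36 - 0.17) * 95 * 10
Step 3: AW = 0.19 * 95 * 10
Step 4: AW = 180.5 mm

180.5


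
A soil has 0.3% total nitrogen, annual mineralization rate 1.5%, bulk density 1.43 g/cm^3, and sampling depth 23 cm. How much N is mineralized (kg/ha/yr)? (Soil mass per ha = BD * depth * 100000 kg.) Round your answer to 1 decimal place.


Step 1: Soil mass per ha = BD * depth * 100000 = 1.43 * 23 * 100000 = 3289000 kg
Step 2: Total N pool = soil mass * N%/100 = 3289000 * 0.3/100 = 9867.0 kg/ha
Step 3: N mineralized = N pool * rate%/100 = 9867.0 * 1.5/100 = 148.0 kg/ha/yr

148.0


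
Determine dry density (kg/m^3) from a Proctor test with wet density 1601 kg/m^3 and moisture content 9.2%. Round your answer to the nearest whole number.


Step 1: Dry density = wet density / (1 + w/100)
Step 2: Dry density = 1601 / (1 + 9.2/100)
Step 3: Dry density = 1601 / 1.092
Step 4: Dry density = 1466 kg/m^3

1466


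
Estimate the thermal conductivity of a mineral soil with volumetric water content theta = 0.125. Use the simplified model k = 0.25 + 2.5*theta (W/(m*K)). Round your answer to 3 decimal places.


Step 1: k = 0.25 + 2.5 * theta
Step 2: k = 0.25 + 2.5 * 0.125
Step 3: k = 0.25 + 0.313
Step 4: k = 0.563 W/(m*K)

0.563


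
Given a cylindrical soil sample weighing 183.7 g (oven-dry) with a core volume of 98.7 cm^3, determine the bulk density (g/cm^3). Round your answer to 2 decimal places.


Step 1: Identify the formula: BD = dry mass / volume
Step 2: Substitute values: BD = 183.7 / 98.7
Step 3: BD = 1.86 g/cm^3

1.86


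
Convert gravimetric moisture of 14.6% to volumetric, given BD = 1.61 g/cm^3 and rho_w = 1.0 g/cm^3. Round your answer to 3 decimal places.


Step 1: theta = (w / 100) * BD / rho_w
Step 2: theta = (14.6 / 100) * 1.61 / 1.0
Step 3: theta = 0.146 * 1.61
Step 4: theta = 0.235

0.235


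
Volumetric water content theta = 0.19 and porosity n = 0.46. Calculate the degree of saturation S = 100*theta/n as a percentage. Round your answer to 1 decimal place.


Step 1: S = 100 * theta_v / n
Step 2: S = 100 * 0.19 / 0.46
Step 3: S = 41.3%

41.3


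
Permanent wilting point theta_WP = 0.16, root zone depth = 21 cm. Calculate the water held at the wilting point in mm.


Step 1: Water (mm) = theta_WP * depth * 10
Step 2: Water = 0.16 * 21 * 10
Step 3: Water = 33.6 mm

33.6


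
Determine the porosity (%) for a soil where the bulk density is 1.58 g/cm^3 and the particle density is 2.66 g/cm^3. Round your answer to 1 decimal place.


Step 1: Formula: n = 100 * (1 - BD / PD)
Step 2: n = 100 * (1 - 1.58 / 2.66)
Step 3: n = 100 * (1 - 0.59398)
Step 4: n = 40.6%

40.6


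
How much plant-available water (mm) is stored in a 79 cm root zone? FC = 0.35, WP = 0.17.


Step 1: Available water = (FC - WP) * depth * 10
Step 2: AW = (0.35 - 0.17) * 79 * 10
Step 3: AW = 0.18 * 79 * 10
Step 4: AW = 142.2 mm

142.2


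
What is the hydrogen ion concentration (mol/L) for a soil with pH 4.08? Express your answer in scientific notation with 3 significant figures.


Step 1: [H+] = 10^(-pH)
Step 2: [H+] = 10^(-4.08)
Step 3: [H+] = 8.32e-05 mol/L

8.32e-05


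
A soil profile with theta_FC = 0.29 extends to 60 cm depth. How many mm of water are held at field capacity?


Step 1: Water (mm) = theta_FC * depth (cm) * 10
Step 2: Water = 0.29 * 60 * 10
Step 3: Water = 174.0 mm

174.0


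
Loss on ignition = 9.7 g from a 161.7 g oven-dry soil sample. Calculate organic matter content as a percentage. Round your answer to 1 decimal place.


Step 1: OM% = 100 * LOI / sample mass
Step 2: OM = 100 * 9.7 / 161.7
Step 3: OM = 6.0%

6.0


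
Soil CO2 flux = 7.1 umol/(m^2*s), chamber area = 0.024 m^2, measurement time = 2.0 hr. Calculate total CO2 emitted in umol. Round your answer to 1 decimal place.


Step 1: Convert time to seconds: 2.0 hr * 3600 = 7200.0 s
Step 2: Total = flux * area * time_s
Step 3: Total = 7.1 * 0.024 * 7200.0
Step 4: Total = 1226.9 umol

1226.9


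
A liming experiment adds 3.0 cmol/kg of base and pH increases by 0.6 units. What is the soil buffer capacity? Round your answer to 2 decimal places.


Step 1: BC = change in base / change in pH
Step 2: BC = 3.0 / 0.6
Step 3: BC = 5.0 cmol/(kg*pH unit)

5.0


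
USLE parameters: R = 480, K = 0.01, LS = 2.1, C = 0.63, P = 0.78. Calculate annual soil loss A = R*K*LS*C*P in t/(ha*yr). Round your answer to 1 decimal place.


Step 1: A = R * K * LS * C * P
Step 2: R * K = 480 * 0.01 = 4.8
Step 3: (R*K) * LS = 4.8 * 2.1 = 10.08
Step 4: * C * P = 10.08 * 0.63 * 0.78 = 5.0
Step 5: A = 5.0 t/(ha*yr)

5.0


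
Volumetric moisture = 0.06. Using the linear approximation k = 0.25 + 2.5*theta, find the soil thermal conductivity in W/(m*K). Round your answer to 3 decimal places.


Step 1: k = 0.25 + 2.5 * theta
Step 2: k = 0.25 + 2.5 * 0.06
Step 3: k = 0.25 + 0.15
Step 4: k = 0.4 W/(m*K)

0.4


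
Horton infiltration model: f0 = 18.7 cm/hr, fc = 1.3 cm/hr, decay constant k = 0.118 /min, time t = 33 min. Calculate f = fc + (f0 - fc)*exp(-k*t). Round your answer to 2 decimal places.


Step 1: f = fc + (f0 - fc) * exp(-k * t)
Step 2: exp(-0.118 * 33) = 0.020364
Step 3: f = 1.3 + (18.7 - 1.3) * 0.020364
Step 4: f = 1.3 + 17.4 * 0.020364
Step 5: f = 1.65 cm/hr

1.65


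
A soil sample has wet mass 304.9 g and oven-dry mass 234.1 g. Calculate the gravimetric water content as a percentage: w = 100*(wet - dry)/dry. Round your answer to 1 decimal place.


Step 1: Water mass = wet - dry = 304.9 - 234.1 = 70.8 g
Step 2: w = 100 * water mass / dry mass
Step 3: w = 100 * 70.8 / 234.1 = 30.2%

30.2


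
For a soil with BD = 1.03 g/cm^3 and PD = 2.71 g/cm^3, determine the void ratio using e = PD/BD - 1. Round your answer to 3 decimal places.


Step 1: e = PD / BD - 1
Step 2: e = 2.71 / 1.03 - 1
Step 3: e = 2.63107 - 1
Step 4: e = 1.631

1.631


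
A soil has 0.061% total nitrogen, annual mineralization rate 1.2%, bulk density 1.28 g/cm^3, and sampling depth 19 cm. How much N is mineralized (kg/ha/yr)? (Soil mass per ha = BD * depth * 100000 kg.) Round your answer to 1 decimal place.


Step 1: Soil mass per ha = BD * depth * 100000 = 1.28 * 19 * 100000 = 2432000 kg
Step 2: Total N pool = soil mass * N%/100 = 2432000 * 0.061/100 = 1483.52 kg/ha
Step 3: N mineralized = N pool * rate%/100 = 1483.52 * 1.2/100 = 17.8 kg/ha/yr

17.8


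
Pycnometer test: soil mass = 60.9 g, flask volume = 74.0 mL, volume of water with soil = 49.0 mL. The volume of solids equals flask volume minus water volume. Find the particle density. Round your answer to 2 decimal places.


Step 1: Volume of solids = flask volume - water volume with soil
Step 2: V_solids = 74.0 - 49.0 = 25.0 mL
Step 3: Particle density = mass / V_solids = 60.9 / 25.0 = 2.44 g/cm^3

2.44


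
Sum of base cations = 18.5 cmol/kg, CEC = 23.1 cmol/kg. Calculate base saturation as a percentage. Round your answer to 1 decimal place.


Step 1: BS = 100 * (sum of bases) / CEC
Step 2: BS = 100 * 18.5 / 23.1
Step 3: BS = 80.1%

80.1


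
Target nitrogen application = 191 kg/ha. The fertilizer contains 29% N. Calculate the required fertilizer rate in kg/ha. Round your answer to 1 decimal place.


Step 1: Fertilizer rate = target N / (N content / 100)
Step 2: Rate = 191 / (29 / 100)
Step 3: Rate = 191 / 0.29
Step 4: Rate = 658.6 kg/ha

658.6


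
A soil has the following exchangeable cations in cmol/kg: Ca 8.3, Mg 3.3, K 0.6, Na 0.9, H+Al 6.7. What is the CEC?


Step 1: CEC = Ca + Mg + K + Na + (H+Al)
Step 2: CEC = 8.3 + 3.3 + 0.6 + 0.9 + 6.7
Step 3: CEC = 19.8 cmol/kg

19.8


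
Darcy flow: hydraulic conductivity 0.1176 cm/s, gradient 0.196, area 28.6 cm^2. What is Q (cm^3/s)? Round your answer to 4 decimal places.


Step 1: Apply Darcy's law: Q = K * i * A
Step 2: Q = 0.1176 * 0.196 * 28.6
Step 3: Q = 0.6592 cm^3/s

0.6592


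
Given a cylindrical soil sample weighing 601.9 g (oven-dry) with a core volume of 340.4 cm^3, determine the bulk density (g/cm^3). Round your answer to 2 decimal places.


Step 1: Identify the formula: BD = dry mass / volume
Step 2: Substitute values: BD = 601.9 / 340.4
Step 3: BD = 1.77 g/cm^3

1.77


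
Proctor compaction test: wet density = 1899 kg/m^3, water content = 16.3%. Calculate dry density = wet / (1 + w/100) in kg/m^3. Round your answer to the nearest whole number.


Step 1: Dry density = wet density / (1 + w/100)
Step 2: Dry density = 1899 / (1 + 16.3/100)
Step 3: Dry density = 1899 / 1.163
Step 4: Dry density = 1633 kg/m^3

1633


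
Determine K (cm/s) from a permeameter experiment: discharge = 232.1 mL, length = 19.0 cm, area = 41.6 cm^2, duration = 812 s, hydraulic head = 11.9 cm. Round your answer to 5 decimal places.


Step 1: K = Q * L / (A * t * h)
Step 2: Numerator = 232.1 * 19.0 = 4409.9
Step 3: Denominator = 41.6 * 812 * 11.9 = 401972.48
Step 4: K = 4409.9 / 401972.48 = 0.01097 cm/s

0.01097


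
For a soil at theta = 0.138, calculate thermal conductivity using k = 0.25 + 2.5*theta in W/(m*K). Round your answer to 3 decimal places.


Step 1: k = 0.25 + 2.5 * theta
Step 2: k = 0.25 + 2.5 * 0.138
Step 3: k = 0.25 + 0.345
Step 4: k = 0.595 W/(m*K)

0.595


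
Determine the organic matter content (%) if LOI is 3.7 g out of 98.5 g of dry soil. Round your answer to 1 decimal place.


Step 1: OM% = 100 * LOI / sample mass
Step 2: OM = 100 * 3.7 / 98.5
Step 3: OM = 3.8%

3.8


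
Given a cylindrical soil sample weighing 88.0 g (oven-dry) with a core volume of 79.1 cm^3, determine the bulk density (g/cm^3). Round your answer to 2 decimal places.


Step 1: Identify the formula: BD = dry mass / volume
Step 2: Substitute values: BD = 88.0 / 79.1
Step 3: BD = 1.11 g/cm^3

1.11


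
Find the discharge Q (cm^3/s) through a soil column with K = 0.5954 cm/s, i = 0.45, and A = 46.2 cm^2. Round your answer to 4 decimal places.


Step 1: Apply Darcy's law: Q = K * i * A
Step 2: Q = 0.5954 * 0.45 * 46.2
Step 3: Q = 12.3784 cm^3/s

12.3784


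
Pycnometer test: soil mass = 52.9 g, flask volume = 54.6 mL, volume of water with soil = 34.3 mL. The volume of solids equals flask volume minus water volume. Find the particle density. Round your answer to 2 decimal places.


Step 1: Volume of solids = flask volume - water volume with soil
Step 2: V_solids = 54.6 - 34.3 = 20.3 mL
Step 3: Particle density = mass / V_solids = 52.9 / 20.3 = 2.61 g/cm^3

2.61


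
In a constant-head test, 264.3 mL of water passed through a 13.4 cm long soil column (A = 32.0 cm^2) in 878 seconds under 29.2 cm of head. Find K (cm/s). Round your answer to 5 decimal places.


Step 1: K = Q * L / (A * t * h)
Step 2: Numerator = 264.3 * 13.4 = 3541.62
Step 3: Denominator = 32.0 * 878 * 29.2 = 820403.2
Step 4: K = 3541.62 / 820403.2 = 0.00432 cm/s

0.00432


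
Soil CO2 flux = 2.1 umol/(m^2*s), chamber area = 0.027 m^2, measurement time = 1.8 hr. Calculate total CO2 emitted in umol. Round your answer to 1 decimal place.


Step 1: Convert time to seconds: 1.8 hr * 3600 = 6480.0 s
Step 2: Total = flux * area * time_s
Step 3: Total = 2.1 * 0.027 * 6480.0
Step 4: Total = 367.4 umol

367.4


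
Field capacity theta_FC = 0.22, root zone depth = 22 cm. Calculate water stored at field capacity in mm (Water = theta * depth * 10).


Step 1: Water (mm) = theta_FC * depth (cm) * 10
Step 2: Water = 0.22 * 22 * 10
Step 3: Water = 48.4 mm

48.4


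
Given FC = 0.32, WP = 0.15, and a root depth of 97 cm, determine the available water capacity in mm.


Step 1: Available water = (FC - WP) * depth * 10
Step 2: AW = (0.32 - 0.15) * 97 * 10
Step 3: AW = 0.17 * 97 * 10
Step 4: AW = 164.9 mm

164.9


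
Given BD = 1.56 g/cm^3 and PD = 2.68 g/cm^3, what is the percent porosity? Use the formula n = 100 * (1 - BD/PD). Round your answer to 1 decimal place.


Step 1: Formula: n = 100 * (1 - BD / PD)
Step 2: n = 100 * (1 - 1.56 / 2.68)
Step 3: n = 100 * (1 - 0.58209)
Step 4: n = 41.8%

41.8


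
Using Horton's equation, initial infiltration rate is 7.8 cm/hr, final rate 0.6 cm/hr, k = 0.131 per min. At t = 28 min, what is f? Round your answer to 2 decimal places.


Step 1: f = fc + (f0 - fc) * exp(-k * t)
Step 2: exp(-0.131 * 28) = 0.025527
Step 3: f = 0.6 + (7.8 - 0.6) * 0.025527
Step 4: f = 0.6 + 7.2 * 0.025527
Step 5: f = 0.78 cm/hr

0.78


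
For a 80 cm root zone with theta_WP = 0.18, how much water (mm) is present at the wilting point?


Step 1: Water (mm) = theta_WP * depth * 10
Step 2: Water = 0.18 * 80 * 10
Step 3: Water = 144.0 mm

144.0


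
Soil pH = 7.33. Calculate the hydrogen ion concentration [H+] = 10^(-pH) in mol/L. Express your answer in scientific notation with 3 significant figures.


Step 1: [H+] = 10^(-pH)
Step 2: [H+] = 10^(-7.33)
Step 3: [H+] = 4.68e-08 mol/L

4.68e-08


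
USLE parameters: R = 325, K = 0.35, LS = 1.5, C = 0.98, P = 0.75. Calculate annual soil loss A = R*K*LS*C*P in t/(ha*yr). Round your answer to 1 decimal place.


Step 1: A = R * K * LS * C * P
Step 2: R * K = 325 * 0.35 = 113.75
Step 3: (R*K) * LS = 113.75 * 1.5 = 170.625
Step 4: * C * P = 170.625 * 0.98 * 0.75 = 125.4
Step 5: A = 125.4 t/(ha*yr)

125.4


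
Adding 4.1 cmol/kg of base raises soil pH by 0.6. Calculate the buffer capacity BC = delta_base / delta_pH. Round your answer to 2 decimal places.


Step 1: BC = change in base / change in pH
Step 2: BC = 4.1 / 0.6
Step 3: BC = 6.83 cmol/(kg*pH unit)

6.83


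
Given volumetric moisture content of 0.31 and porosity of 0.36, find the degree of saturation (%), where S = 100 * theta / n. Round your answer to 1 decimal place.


Step 1: S = 100 * theta_v / n
Step 2: S = 100 * 0.31 / 0.36
Step 3: S = 86.1%

86.1


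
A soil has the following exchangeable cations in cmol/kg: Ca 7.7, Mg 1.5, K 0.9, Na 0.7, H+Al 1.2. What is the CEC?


Step 1: CEC = Ca + Mg + K + Na + (H+Al)
Step 2: CEC = 7.7 + 1.5 + 0.9 + 0.7 + 1.2
Step 3: CEC = 12.0 cmol/kg

12.0


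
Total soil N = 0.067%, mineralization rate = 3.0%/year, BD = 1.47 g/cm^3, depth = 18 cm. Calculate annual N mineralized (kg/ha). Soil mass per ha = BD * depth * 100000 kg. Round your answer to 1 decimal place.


Step 1: Soil mass per ha = BD * depth * 100000 = 1.47 * 18 * 100000 = 2646000 kg
Step 2: Total N pool = soil mass * N%/100 = 2646000 * 0.067/100 = 1772.82 kg/ha
Step 3: N mineralized = N pool * rate%/100 = 1772.82 * 3.0/100 = 53.2 kg/ha/yr

53.2


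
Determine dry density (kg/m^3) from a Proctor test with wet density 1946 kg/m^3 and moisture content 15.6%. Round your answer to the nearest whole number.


Step 1: Dry density = wet density / (1 + w/100)
Step 2: Dry density = 1946 / (1 + 15.6/100)
Step 3: Dry density = 1946 / 1.156
Step 4: Dry density = 1683 kg/m^3

1683


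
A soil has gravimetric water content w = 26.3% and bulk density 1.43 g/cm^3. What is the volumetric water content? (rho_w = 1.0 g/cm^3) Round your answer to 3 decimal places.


Step 1: theta = (w / 100) * BD / rho_w
Step 2: theta = (26.3 / 100) * 1.43 / 1.0
Step 3: theta = 0.263 * 1.43
Step 4: theta = 0.376

0.376


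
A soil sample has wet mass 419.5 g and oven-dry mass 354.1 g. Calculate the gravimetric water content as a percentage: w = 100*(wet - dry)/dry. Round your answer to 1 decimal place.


Step 1: Water mass = wet - dry = 419.5 - 354.1 = 65.4 g
Step 2: w = 100 * water mass / dry mass
Step 3: w = 100 * 65.4 / 354.1 = 18.5%

18.5


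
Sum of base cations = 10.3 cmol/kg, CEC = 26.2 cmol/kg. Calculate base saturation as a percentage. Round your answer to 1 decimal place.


Step 1: BS = 100 * (sum of bases) / CEC
Step 2: BS = 100 * 10.3 / 26.2
Step 3: BS = 39.3%

39.3


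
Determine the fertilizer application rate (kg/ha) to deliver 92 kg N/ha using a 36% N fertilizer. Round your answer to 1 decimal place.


Step 1: Fertilizer rate = target N / (N content / 100)
Step 2: Rate = 92 / (36 / 100)
Step 3: Rate = 92 / 0.36
Step 4: Rate = 255.6 kg/ha

255.6


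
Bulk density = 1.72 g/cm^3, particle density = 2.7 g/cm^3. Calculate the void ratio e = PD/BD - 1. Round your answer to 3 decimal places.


Step 1: e = PD / BD - 1
Step 2: e = 2.7 / 1.72 - 1
Step 3: e = 1.56977 - 1
Step 4: e = 0.57

0.57


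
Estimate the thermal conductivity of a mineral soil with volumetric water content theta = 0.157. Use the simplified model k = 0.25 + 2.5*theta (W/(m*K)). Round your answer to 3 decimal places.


Step 1: k = 0.25 + 2.5 * theta
Step 2: k = 0.25 + 2.5 * 0.157
Step 3: k = 0.25 + 0.393
Step 4: k = 0.643 W/(m*K)

0.643


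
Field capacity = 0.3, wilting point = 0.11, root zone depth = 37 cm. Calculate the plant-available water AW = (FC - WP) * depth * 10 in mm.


Step 1: Available water = (FC - WP) * depth * 10
Step 2: AW = (0.3 - 0.11) * 37 * 10
Step 3: AW = 0.19 * 37 * 10
Step 4: AW = 70.3 mm

70.3


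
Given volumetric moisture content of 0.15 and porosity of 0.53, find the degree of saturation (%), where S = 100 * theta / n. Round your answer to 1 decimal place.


Step 1: S = 100 * theta_v / n
Step 2: S = 100 * 0.15 / 0.53
Step 3: S = 28.3%

28.3


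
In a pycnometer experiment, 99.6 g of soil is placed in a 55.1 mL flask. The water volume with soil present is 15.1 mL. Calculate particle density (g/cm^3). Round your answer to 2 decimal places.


Step 1: Volume of solids = flask volume - water volume with soil
Step 2: V_solids = 55.1 - 15.1 = 40.0 mL
Step 3: Particle density = mass / V_solids = 99.6 / 40.0 = 2.49 g/cm^3

2.49


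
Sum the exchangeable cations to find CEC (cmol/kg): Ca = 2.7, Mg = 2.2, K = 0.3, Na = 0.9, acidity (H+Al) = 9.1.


Step 1: CEC = Ca + Mg + K + Na + (H+Al)
Step 2: CEC = 2.7 + 2.2 + 0.3 + 0.9 + 9.1
Step 3: CEC = 15.2 cmol/kg

15.2


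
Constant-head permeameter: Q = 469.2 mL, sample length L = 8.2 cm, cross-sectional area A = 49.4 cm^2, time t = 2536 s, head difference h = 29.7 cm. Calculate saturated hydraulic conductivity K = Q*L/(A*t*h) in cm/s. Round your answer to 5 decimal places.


Step 1: K = Q * L / (A * t * h)
Step 2: Numerator = 469.2 * 8.2 = 3847.44
Step 3: Denominator = 49.4 * 2536 * 29.7 = 3720768.48
Step 4: K = 3847.44 / 3720768.48 = 0.00103 cm/s

0.00103


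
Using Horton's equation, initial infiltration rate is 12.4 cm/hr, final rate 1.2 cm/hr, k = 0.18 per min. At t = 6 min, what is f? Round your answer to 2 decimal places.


Step 1: f = fc + (f0 - fc) * exp(-k * t)
Step 2: exp(-0.18 * 6) = 0.339596
Step 3: f = 1.2 + (12.4 - 1.2) * 0.339596
Step 4: f = 1.2 + 11.2 * 0.339596
Step 5: f = 5.0 cm/hr

5.0


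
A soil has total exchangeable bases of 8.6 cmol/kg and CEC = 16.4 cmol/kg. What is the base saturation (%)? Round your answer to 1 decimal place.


Step 1: BS = 100 * (sum of bases) / CEC
Step 2: BS = 100 * 8.6 / 16.4
Step 3: BS = 52.4%

52.4


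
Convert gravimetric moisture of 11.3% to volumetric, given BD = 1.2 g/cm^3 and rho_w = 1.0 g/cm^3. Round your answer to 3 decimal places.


Step 1: theta = (w / 100) * BD / rho_w
Step 2: theta = (11.3 / 100) * 1.2 / 1.0
Step 3: theta = 0.113 * 1.2
Step 4: theta = 0.136

0.136


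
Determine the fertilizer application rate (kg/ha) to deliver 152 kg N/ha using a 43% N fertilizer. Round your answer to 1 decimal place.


Step 1: Fertilizer rate = target N / (N content / 100)
Step 2: Rate = 152 / (43 / 100)
Step 3: Rate = 152 / 0.43
Step 4: Rate = 353.5 kg/ha

353.5


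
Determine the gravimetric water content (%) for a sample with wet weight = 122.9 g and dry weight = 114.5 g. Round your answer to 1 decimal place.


Step 1: Water mass = wet - dry = 122.9 - 114.5 = 8.4 g
Step 2: w = 100 * water mass / dry mass
Step 3: w = 100 * 8.4 / 114.5 = 7.3%

7.3


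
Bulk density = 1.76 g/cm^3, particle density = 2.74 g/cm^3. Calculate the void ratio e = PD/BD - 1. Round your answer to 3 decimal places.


Step 1: e = PD / BD - 1
Step 2: e = 2.74 / 1.76 - 1
Step 3: e = 1.55682 - 1
Step 4: e = 0.557

0.557


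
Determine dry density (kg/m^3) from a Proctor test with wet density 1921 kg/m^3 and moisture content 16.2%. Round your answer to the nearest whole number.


Step 1: Dry density = wet density / (1 + w/100)
Step 2: Dry density = 1921 / (1 + 16.2/100)
Step 3: Dry density = 1921 / 1.162
Step 4: Dry density = 1653 kg/m^3

1653


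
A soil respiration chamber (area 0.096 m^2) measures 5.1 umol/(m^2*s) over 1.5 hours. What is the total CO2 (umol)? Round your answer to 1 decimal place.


Step 1: Convert time to seconds: 1.5 hr * 3600 = 5400.0 s
Step 2: Total = flux * area * time_s
Step 3: Total = 5.1 * 0.096 * 5400.0
Step 4: Total = 2643.8 umol

2643.8


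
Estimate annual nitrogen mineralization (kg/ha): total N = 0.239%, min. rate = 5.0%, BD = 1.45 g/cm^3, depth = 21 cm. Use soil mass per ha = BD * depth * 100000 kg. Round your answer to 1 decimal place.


Step 1: Soil mass per ha = BD * depth * 100000 = 1.45 * 21 * 100000 = 3045000 kg
Step 2: Total N pool = soil mass * N%/100 = 3045000 * 0.239/100 = 7277.55 kg/ha
Step 3: N mineralized = N pool * rate%/100 = 7277.55 * 5.0/100 = 363.9 kg/ha/yr

363.9


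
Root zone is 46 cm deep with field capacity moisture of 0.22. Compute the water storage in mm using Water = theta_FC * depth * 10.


Step 1: Water (mm) = theta_FC * depth (cm) * 10
Step 2: Water = 0.22 * 46 * 10
Step 3: Water = 101.2 mm

101.2


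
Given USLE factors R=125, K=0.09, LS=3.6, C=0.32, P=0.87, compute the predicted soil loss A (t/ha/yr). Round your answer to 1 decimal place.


Step 1: A = R * K * LS * C * P
Step 2: R * K = 125 * 0.09 = 11.25
Step 3: (R*K) * LS = 11.25 * 3.6 = 40.5
Step 4: * C * P = 40.5 * 0.32 * 0.87 = 11.3
Step 5: A = 11.3 t/(ha*yr)

11.3


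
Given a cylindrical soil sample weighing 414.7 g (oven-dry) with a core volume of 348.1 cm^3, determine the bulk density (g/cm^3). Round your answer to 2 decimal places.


Step 1: Identify the formula: BD = dry mass / volume
Step 2: Substitute values: BD = 414.7 / 348.1
Step 3: BD = 1.19 g/cm^3

1.19


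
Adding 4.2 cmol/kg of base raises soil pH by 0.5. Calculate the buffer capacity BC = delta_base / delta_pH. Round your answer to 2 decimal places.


Step 1: BC = change in base / change in pH
Step 2: BC = 4.2 / 0.5
Step 3: BC = 8.4 cmol/(kg*pH unit)

8.4


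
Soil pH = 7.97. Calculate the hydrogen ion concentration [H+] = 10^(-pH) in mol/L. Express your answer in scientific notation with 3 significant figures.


Step 1: [H+] = 10^(-pH)
Step 2: [H+] = 10^(-7.97)
Step 3: [H+] = 1.07e-08 mol/L

1.07e-08


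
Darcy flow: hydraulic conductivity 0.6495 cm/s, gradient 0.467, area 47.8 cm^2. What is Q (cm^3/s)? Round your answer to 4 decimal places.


Step 1: Apply Darcy's law: Q = K * i * A
Step 2: Q = 0.6495 * 0.467 * 47.8
Step 3: Q = 14.4985 cm^3/s

14.4985


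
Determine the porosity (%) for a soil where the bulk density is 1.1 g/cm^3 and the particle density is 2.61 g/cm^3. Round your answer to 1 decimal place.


Step 1: Formula: n = 100 * (1 - BD / PD)
Step 2: n = 100 * (1 - 1.1 / 2.61)
Step 3: n = 100 * (1 - 0.42146)
Step 4: n = 57.9%

57.9


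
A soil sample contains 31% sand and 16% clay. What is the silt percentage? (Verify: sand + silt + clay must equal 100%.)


Step 1: sand + silt + clay = 100%
Step 2: silt = 100 - sand - clay
Step 3: silt = 100 - 31 - 16
Step 4: silt = 53%

53


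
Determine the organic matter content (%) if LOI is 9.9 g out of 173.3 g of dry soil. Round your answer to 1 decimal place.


Step 1: OM% = 100 * LOI / sample mass
Step 2: OM = 100 * 9.9 / 173.3
Step 3: OM = 5.7%

5.7


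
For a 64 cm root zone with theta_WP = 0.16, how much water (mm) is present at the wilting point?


Step 1: Water (mm) = theta_WP * depth * 10
Step 2: Water = 0.16 * 64 * 10
Step 3: Water = 102.4 mm

102.4


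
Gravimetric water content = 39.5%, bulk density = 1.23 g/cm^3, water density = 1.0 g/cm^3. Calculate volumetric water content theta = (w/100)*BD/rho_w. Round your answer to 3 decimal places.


Step 1: theta = (w / 100) * BD / rho_w
Step 2: theta = (39.5 / 100) * 1.23 / 1.0
Step 3: theta = 0.395 * 1.23
Step 4: theta = 0.486

0.486


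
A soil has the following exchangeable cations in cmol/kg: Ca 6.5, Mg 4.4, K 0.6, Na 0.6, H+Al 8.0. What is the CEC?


Step 1: CEC = Ca + Mg + K + Na + (H+Al)
Step 2: CEC = 6.5 + 4.4 + 0.6 + 0.6 + 8.0
Step 3: CEC = 20.1 cmol/kg

20.1


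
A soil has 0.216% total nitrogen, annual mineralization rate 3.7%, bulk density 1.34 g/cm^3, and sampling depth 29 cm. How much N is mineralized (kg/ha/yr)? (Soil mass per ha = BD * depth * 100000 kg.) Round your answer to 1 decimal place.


Step 1: Soil mass per ha = BD * depth * 100000 = 1.34 * 29 * 100000 = 3886000 kg
Step 2: Total N pool = soil mass * N%/100 = 3886000 * 0.216/100 = 8393.76 kg/ha
Step 3: N mineralized = N pool * rate%/100 = 8393.76 * 3.7/100 = 310.6 kg/ha/yr

310.6


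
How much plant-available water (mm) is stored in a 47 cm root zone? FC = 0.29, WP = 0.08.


Step 1: Available water = (FC - WP) * depth * 10
Step 2: AW = (0.29 - 0.08) * 47 * 10
Step 3: AW = 0.21 * 47 * 10
Step 4: AW = 98.7 mm

98.7


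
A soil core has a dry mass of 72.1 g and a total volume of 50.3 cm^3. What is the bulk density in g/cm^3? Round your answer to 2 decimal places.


Step 1: Identify the formula: BD = dry mass / volume
Step 2: Substitute values: BD = 72.1 / 50.3
Step 3: BD = 1.43 g/cm^3

1.43


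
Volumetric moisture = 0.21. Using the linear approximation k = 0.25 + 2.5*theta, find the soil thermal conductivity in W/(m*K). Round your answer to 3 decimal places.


Step 1: k = 0.25 + 2.5 * theta
Step 2: k = 0.25 + 2.5 * 0.21
Step 3: k = 0.25 + 0.525
Step 4: k = 0.775 W/(m*K)

0.775


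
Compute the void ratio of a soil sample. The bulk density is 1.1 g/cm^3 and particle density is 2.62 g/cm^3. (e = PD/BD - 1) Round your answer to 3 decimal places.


Step 1: e = PD / BD - 1
Step 2: e = 2.62 / 1.1 - 1
Step 3: e = 2.38182 - 1
Step 4: e = 1.382

1.382


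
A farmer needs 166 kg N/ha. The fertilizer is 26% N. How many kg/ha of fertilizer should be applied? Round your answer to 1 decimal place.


Step 1: Fertilizer rate = target N / (N content / 100)
Step 2: Rate = 166 / (26 / 100)
Step 3: Rate = 166 / 0.26
Step 4: Rate = 638.5 kg/ha

638.5


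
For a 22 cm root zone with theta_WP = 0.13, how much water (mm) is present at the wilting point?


Step 1: Water (mm) = theta_WP * depth * 10
Step 2: Water = 0.13 * 22 * 10
Step 3: Water = 28.6 mm

28.6


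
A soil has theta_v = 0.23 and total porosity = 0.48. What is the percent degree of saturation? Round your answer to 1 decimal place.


Step 1: S = 100 * theta_v / n
Step 2: S = 100 * 0.23 / 0.48
Step 3: S = 47.9%

47.9


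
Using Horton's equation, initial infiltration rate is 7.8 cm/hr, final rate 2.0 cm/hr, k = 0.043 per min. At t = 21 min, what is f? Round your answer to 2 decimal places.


Step 1: f = fc + (f0 - fc) * exp(-k * t)
Step 2: exp(-0.043 * 21) = 0.405352
Step 3: f = 2.0 + (7.8 - 2.0) * 0.405352
Step 4: f = 2.0 + 5.8 * 0.405352
Step 5: f = 4.35 cm/hr

4.35


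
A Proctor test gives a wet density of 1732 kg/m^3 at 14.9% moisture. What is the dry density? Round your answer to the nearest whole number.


Step 1: Dry density = wet density / (1 + w/100)
Step 2: Dry density = 1732 / (1 + 14.9/100)
Step 3: Dry density = 1732 / 1.149
Step 4: Dry density = 1507 kg/m^3

1507
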